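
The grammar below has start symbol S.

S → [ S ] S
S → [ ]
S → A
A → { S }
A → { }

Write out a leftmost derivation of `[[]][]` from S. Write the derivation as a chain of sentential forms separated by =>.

S => [S]S => [[]]S => [[]][]

S => [S]S   [S → [ S ] S]
[S]S => [[]]S   [S → [ ]]
[[]]S => [[]][]   [S → [ ]]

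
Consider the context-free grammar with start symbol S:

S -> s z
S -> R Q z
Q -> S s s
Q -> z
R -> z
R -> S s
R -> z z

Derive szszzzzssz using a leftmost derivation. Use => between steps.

S => RQz => SsQz => szsQz => szsSssz => szsRQzssz => szszzQzssz => szszzzzssz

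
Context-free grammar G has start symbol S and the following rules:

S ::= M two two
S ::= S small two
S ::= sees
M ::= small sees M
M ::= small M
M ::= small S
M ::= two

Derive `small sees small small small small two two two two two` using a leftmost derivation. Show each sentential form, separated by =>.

S => M two two   [S ::= M two two]
M two two => small sees M two two   [M ::= small sees M]
small sees M two two => small sees small S two two   [M ::= small S]
small sees small S two two => small sees small M two two two two   [S ::= M two two]
small sees small M two two two two => small sees small small M two two two two   [M ::= small M]
small sees small small M two two two two => small sees small small small M two two two two   [M ::= small M]
small sees small small small M two two two two => small sees small small small small M two two two two   [M ::= small M]
small sees small small small small M two two two two => small sees small small small small two two two two two   [M ::= two]

S => M two two => small sees M two two => small sees small S two two => small sees small M two two two two => small sees small small M two two two two => small sees small small small M two two two two => small sees small small small small M two two two two => small sees small small small small two two two two two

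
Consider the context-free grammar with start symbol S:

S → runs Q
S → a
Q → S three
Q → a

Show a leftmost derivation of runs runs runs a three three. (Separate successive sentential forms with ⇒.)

S ⇒ runs Q   [S → runs Q]
runs Q ⇒ runs S three   [Q → S three]
runs S three ⇒ runs runs Q three   [S → runs Q]
runs runs Q three ⇒ runs runs S three three   [Q → S three]
runs runs S three three ⇒ runs runs runs Q three three   [S → runs Q]
runs runs runs Q three three ⇒ runs runs runs a three three   [Q → a]

S ⇒ runs Q ⇒ runs S three ⇒ runs runs Q three ⇒ runs runs S three three ⇒ runs runs runs Q three three ⇒ runs runs runs a three three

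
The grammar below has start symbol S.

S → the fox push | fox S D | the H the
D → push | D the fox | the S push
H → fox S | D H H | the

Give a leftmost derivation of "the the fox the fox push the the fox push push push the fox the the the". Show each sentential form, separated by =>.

S => the H the => the D H H the => the D the fox H H the => the the S push the fox H H the => the the fox S D push the fox H H the => the the fox the fox push D push the fox H H the => the the fox the fox push the S push push the fox H H the => the the fox the fox push the the fox push push push the fox H H the => the the fox the fox push the the fox push push push the fox the H the => the the fox the fox push the the fox push push push the fox the the the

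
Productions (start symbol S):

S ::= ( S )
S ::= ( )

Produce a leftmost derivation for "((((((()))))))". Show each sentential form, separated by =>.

S => (S)   [S ::= ( S )]
(S) => ((S))   [S ::= ( S )]
((S)) => (((S)))   [S ::= ( S )]
(((S))) => ((((S))))   [S ::= ( S )]
((((S)))) => (((((S)))))   [S ::= ( S )]
(((((S))))) => ((((((S))))))   [S ::= ( S )]
((((((S)))))) => ((((((()))))))   [S ::= ( )]

S => (S) => ((S)) => (((S))) => ((((S)))) => (((((S))))) => ((((((S)))))) => ((((((()))))))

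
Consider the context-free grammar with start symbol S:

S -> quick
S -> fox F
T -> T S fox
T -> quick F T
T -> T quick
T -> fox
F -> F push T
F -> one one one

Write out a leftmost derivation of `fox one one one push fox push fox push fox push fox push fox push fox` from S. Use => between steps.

S => fox F   [S -> fox F]
fox F => fox F push T   [F -> F push T]
fox F push T => fox F push T push T   [F -> F push T]
fox F push T push T => fox F push T push T push T   [F -> F push T]
fox F push T push T push T => fox F push T push T push T push T   [F -> F push T]
fox F push T push T push T push T => fox F push T push T push T push T push T   [F -> F push T]
fox F push T push T push T push T push T => fox F push T push T push T push T push T push T   [F -> F push T]
fox F push T push T push T push T push T push T => fox one one one push T push T push T push T push T push T   [F -> one one one]
fox one one one push T push T push T push T push T push T => fox one one one push fox push T push T push T push T push T   [T -> fox]
fox one one one push fox push T push T push T push T push T => fox one one one push fox push fox push T push T push T push T   [T -> fox]
fox one one one push fox push fox push T push T push T push T => fox one one one push fox push fox push fox push T push T push T   [T -> fox]
fox one one one push fox push fox push fox push T push T push T => fox one one one push fox push fox push fox push fox push T push T   [T -> fox]
fox one one one push fox push fox push fox push fox push T push T => fox one one one push fox push fox push fox push fox push fox push T   [T -> fox]
fox one one one push fox push fox push fox push fox push fox push T => fox one one one push fox push fox push fox push fox push fox push fox   [T -> fox]

S => fox F => fox F push T => fox F push T push T => fox F push T push T push T => fox F push T push T push T push T => fox F push T push T push T push T push T => fox F push T push T push T push T push T push T => fox one one one push T push T push T push T push T push T => fox one one one push fox push T push T push T push T push T => fox one one one push fox push fox push T push T push T push T => fox one one one push fox push fox push fox push T push T push T => fox one one one push fox push fox push fox push fox push T push T => fox one one one push fox push fox push fox push fox push fox push T => fox one one one push fox push fox push fox push fox push fox push fox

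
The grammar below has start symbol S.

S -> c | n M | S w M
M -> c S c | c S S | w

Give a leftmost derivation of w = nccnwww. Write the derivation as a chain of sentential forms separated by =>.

S => nM   [S -> n M]
nM => ncSS   [M -> c S S]
ncSS => nccS   [S -> c]
nccS => nccSwM   [S -> S w M]
nccSwM => nccnMwM   [S -> n M]
nccnMwM => nccnwwM   [M -> w]
nccnwwM => nccnwww   [M -> w]

S=>nM=>ncSS=>nccS=>nccSwM=>nccnMwM=>nccnwwM=>nccnwww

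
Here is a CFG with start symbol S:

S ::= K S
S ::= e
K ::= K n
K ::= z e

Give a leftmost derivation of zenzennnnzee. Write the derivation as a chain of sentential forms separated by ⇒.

S⇒KS⇒KnS⇒zenS⇒zenKS⇒zenKnS⇒zenKnnS⇒zenKnnnS⇒zenKnnnnS⇒zenzennnnS⇒zenzennnnKS⇒zenzennnnzeS⇒zenzennnnzee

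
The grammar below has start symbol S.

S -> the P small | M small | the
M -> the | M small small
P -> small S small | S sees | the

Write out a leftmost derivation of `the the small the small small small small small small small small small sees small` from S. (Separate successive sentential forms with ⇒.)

S ⇒ the P small   [S -> the P small]
the P small ⇒ the S sees small   [P -> S sees]
the S sees small ⇒ the the P small sees small   [S -> the P small]
the the P small sees small ⇒ the the small S small small sees small   [P -> small S small]
the the small S small small sees small ⇒ the the small M small small small sees small   [S -> M small]
the the small M small small small sees small ⇒ the the small M small small small small small sees small   [M -> M small small]
the the small M small small small small small sees small ⇒ the the small M small small small small small small small sees small   [M -> M small small]
the the small M small small small small small small small sees small ⇒ the the small M small small small small small small small small small sees small   [M -> M small small]
the the small M small small small small small small small small small sees small ⇒ the the small the small small small small small small small small small sees small   [M -> the]

S ⇒ the P small ⇒ the S sees small ⇒ the the P small sees small ⇒ the the small S small small sees small ⇒ the the small M small small small sees small ⇒ the the small M small small small small small sees small ⇒ the the small M small small small small small small small sees small ⇒ the the small M small small small small small small small small small sees small ⇒ the the small the small small small small small small small small small sees small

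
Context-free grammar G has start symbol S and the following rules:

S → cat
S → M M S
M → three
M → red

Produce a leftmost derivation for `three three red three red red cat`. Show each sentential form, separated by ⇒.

S ⇒ M M S   [S → M M S]
M M S ⇒ three M S   [M → three]
three M S ⇒ three three S   [M → three]
three three S ⇒ three three M M S   [S → M M S]
three three M M S ⇒ three three red M S   [M → red]
three three red M S ⇒ three three red three S   [M → three]
three three red three S ⇒ three three red three M M S   [S → M M S]
three three red three M M S ⇒ three three red three red M S   [M → red]
three three red three red M S ⇒ three three red three red red S   [M → red]
three three red three red red S ⇒ three three red three red red cat   [S → cat]

S ⇒ M M S ⇒ three M S ⇒ three three S ⇒ three three M M S ⇒ three three red M S ⇒ three three red three S ⇒ three three red three M M S ⇒ three three red three red M S ⇒ three three red three red red S ⇒ three three red three red red cat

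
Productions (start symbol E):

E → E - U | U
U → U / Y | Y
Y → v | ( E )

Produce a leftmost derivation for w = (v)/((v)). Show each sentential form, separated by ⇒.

E ⇒ U   [E → U]
U ⇒ U/Y   [U → U / Y]
U/Y ⇒ Y/Y   [U → Y]
Y/Y ⇒ (E)/Y   [Y → ( E )]
(E)/Y ⇒ (U)/Y   [E → U]
(U)/Y ⇒ (Y)/Y   [U → Y]
(Y)/Y ⇒ (v)/Y   [Y → v]
(v)/Y ⇒ (v)/(E)   [Y → ( E )]
(v)/(E) ⇒ (v)/(U)   [E → U]
(v)/(U) ⇒ (v)/(Y)   [U → Y]
(v)/(Y) ⇒ (v)/((E))   [Y → ( E )]
(v)/((E)) ⇒ (v)/((U))   [E → U]
(v)/((U)) ⇒ (v)/((Y))   [U → Y]
(v)/((Y)) ⇒ (v)/((v))   [Y → v]

E⇒U⇒U/Y⇒Y/Y⇒(E)/Y⇒(U)/Y⇒(Y)/Y⇒(v)/Y⇒(v)/(E)⇒(v)/(U)⇒(v)/(Y)⇒(v)/((E))⇒(v)/((U))⇒(v)/((Y))⇒(v)/((v))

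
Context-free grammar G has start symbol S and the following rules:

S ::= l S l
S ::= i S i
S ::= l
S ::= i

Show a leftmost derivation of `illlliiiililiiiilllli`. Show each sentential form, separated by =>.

S => iSi => ilSli => illSlli => illlSllli => illllSlllli => illlliSilllli => illlliiSiilllli => illlliiiSiiilllli => illlliiiiSiiiilllli => illlliiiilSliiiilllli => illlliiiililiiiilllli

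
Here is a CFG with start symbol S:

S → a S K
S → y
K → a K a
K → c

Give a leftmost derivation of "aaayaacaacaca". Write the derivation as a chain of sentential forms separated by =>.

S => aSK   [S → a S K]
aSK => aaSKK   [S → a S K]
aaSKK => aaaSKKK   [S → a S K]
aaaSKKK => aaayKKK   [S → y]
aaayKKK => aaayaKaKK   [K → a K a]
aaayaKaKK => aaayaaKaaKK   [K → a K a]
aaayaaKaaKK => aaayaacaaKK   [K → c]
aaayaacaaKK => aaayaacaacK   [K → c]
aaayaacaacK => aaayaacaacaKa   [K → a K a]
aaayaacaacaKa => aaayaacaacaca   [K → c]

S => aSK => aaSKK => aaaSKKK => aaayKKK => aaayaKaKK => aaayaaKaaKK => aaayaacaaKK => aaayaacaacK => aaayaacaacaKa => aaayaacaacaca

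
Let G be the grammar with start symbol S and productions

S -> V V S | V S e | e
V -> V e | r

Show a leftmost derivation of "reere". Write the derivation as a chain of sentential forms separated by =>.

S => VVS   [S -> V V S]
VVS => VeVS   [V -> V e]
VeVS => VeeVS   [V -> V e]
VeeVS => reeVS   [V -> r]
reeVS => reerS   [V -> r]
reerS => reere   [S -> e]

S=>VVS=>VeVS=>VeeVS=>reeVS=>reerS=>reere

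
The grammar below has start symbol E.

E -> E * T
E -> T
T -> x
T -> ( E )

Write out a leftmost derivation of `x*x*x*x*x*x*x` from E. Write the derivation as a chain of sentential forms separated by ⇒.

E ⇒ E*T   [E -> E * T]
E*T ⇒ E*T*T   [E -> E * T]
E*T*T ⇒ E*T*T*T   [E -> E * T]
E*T*T*T ⇒ E*T*T*T*T   [E -> E * T]
E*T*T*T*T ⇒ E*T*T*T*T*T   [E -> E * T]
E*T*T*T*T*T ⇒ E*T*T*T*T*T*T   [E -> E * T]
E*T*T*T*T*T*T ⇒ T*T*T*T*T*T*T   [E -> T]
T*T*T*T*T*T*T ⇒ x*T*T*T*T*T*T   [T -> x]
x*T*T*T*T*T*T ⇒ x*x*T*T*T*T*T   [T -> x]
x*x*T*T*T*T*T ⇒ x*x*x*T*T*T*T   [T -> x]
x*x*x*T*T*T*T ⇒ x*x*x*x*T*T*T   [T -> x]
x*x*x*x*T*T*T ⇒ x*x*x*x*x*T*T   [T -> x]
x*x*x*x*x*T*T ⇒ x*x*x*x*x*x*T   [T -> x]
x*x*x*x*x*x*T ⇒ x*x*x*x*x*x*x   [T -> x]

E ⇒ E*T ⇒ E*T*T ⇒ E*T*T*T ⇒ E*T*T*T*T ⇒ E*T*T*T*T*T ⇒ E*T*T*T*T*T*T ⇒ T*T*T*T*T*T*T ⇒ x*T*T*T*T*T*T ⇒ x*x*T*T*T*T*T ⇒ x*x*x*T*T*T*T ⇒ x*x*x*x*T*T*T ⇒ x*x*x*x*x*T*T ⇒ x*x*x*x*x*x*T ⇒ x*x*x*x*x*x*x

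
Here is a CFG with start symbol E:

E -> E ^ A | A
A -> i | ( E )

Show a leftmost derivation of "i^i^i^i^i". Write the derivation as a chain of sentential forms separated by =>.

E=>E^A=>E^A^A=>E^A^A^A=>E^A^A^A^A=>A^A^A^A^A=>i^A^A^A^A=>i^i^A^A^A=>i^i^i^A^A=>i^i^i^i^A=>i^i^i^i^i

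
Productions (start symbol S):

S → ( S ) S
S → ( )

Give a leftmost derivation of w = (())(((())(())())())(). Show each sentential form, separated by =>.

S => (S)S   [S → ( S ) S]
(S)S => (())S   [S → ( )]
(())S => (())(S)S   [S → ( S ) S]
(())(S)S => (())((S)S)S   [S → ( S ) S]
(())((S)S)S => (())(((S)S)S)S   [S → ( S ) S]
(())(((S)S)S)S => (())(((())S)S)S   [S → ( )]
(())(((())S)S)S => (())(((())(S)S)S)S   [S → ( S ) S]
(())(((())(S)S)S)S => (())(((())(())S)S)S   [S → ( )]
(())(((())(())S)S)S => (())(((())(())())S)S   [S → ( )]
(())(((())(())())S)S => (())(((())(())())())S   [S → ( )]
(())(((())(())())())S => (())(((())(())())())()   [S → ( )]

S => (S)S => (())S => (())(S)S => (())((S)S)S => (())(((S)S)S)S => (())(((())S)S)S => (())(((())(S)S)S)S => (())(((())(())S)S)S => (())(((())(())())S)S => (())(((())(())())())S => (())(((())(())())())()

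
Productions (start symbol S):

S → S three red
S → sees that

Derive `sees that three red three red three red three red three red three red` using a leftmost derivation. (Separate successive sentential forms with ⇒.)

S ⇒ S three red ⇒ S three red three red ⇒ S three red three red three red ⇒ S three red three red three red three red ⇒ S three red three red three red three red three red ⇒ S three red three red three red three red three red three red ⇒ sees that three red three red three red three red three red three red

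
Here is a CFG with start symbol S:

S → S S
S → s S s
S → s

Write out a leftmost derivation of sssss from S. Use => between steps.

S => SS   [S → S S]
SS => SSS   [S → S S]
SSS => SSSS   [S → S S]
SSSS => SSSSS   [S → S S]
SSSSS => sSSSS   [S → s]
sSSSS => ssSSS   [S → s]
ssSSS => sssSS   [S → s]
sssSS => ssssS   [S → s]
ssssS => sssss   [S → s]

S => SS => SSS => SSSS => SSSSS => sSSSS => ssSSS => sssSS => ssssS => sssss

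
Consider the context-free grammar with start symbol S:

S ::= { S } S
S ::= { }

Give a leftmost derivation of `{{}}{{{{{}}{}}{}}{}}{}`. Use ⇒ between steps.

S ⇒ {S}S ⇒ {{}}S ⇒ {{}}{S}S ⇒ {{}}{{S}S}S ⇒ {{}}{{{S}S}S}S ⇒ {{}}{{{{S}S}S}S}S ⇒ {{}}{{{{{}}S}S}S}S ⇒ {{}}{{{{{}}{}}S}S}S ⇒ {{}}{{{{{}}{}}{}}S}S ⇒ {{}}{{{{{}}{}}{}}{}}S ⇒ {{}}{{{{{}}{}}{}}{}}{}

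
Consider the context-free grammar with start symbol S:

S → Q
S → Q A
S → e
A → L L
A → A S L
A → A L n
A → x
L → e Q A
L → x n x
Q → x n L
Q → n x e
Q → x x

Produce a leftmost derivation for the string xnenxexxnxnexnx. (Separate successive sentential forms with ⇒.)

S ⇒ Q ⇒ xnL ⇒ xneQA ⇒ xnenxeA ⇒ xnenxeASL ⇒ xnenxeALnSL ⇒ xnenxexLnSL ⇒ xnenxexxnxnSL ⇒ xnenxexxnxneL ⇒ xnenxexxnxnexnx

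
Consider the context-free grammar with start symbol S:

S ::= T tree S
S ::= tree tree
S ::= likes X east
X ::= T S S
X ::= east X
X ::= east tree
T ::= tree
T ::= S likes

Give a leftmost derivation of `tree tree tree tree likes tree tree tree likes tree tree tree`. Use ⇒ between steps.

S ⇒ T tree S ⇒ S likes tree S ⇒ T tree S likes tree S ⇒ S likes tree S likes tree S ⇒ T tree S likes tree S likes tree S ⇒ tree tree S likes tree S likes tree S ⇒ tree tree tree tree likes tree S likes tree S ⇒ tree tree tree tree likes tree tree tree likes tree S ⇒ tree tree tree tree likes tree tree tree likes tree tree tree

S ⇒ T tree S   [S ::= T tree S]
T tree S ⇒ S likes tree S   [T ::= S likes]
S likes tree S ⇒ T tree S likes tree S   [S ::= T tree S]
T tree S likes tree S ⇒ S likes tree S likes tree S   [T ::= S likes]
S likes tree S likes tree S ⇒ T tree S likes tree S likes tree S   [S ::= T tree S]
T tree S likes tree S likes tree S ⇒ tree tree S likes tree S likes tree S   [T ::= tree]
tree tree S likes tree S likes tree S ⇒ tree tree tree tree likes tree S likes tree S   [S ::= tree tree]
tree tree tree tree likes tree S likes tree S ⇒ tree tree tree tree likes tree tree tree likes tree S   [S ::= tree tree]
tree tree tree tree likes tree tree tree likes tree S ⇒ tree tree tree tree likes tree tree tree likes tree tree tree   [S ::= tree tree]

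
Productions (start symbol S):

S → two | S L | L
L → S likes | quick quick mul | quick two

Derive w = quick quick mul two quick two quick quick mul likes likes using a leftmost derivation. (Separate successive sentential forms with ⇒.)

S ⇒ S L   [S → S L]
S L ⇒ L L   [S → L]
L L ⇒ quick quick mul L   [L → quick quick mul]
quick quick mul L ⇒ quick quick mul S likes   [L → S likes]
quick quick mul S likes ⇒ quick quick mul L likes   [S → L]
quick quick mul L likes ⇒ quick quick mul S likes likes   [L → S likes]
quick quick mul S likes likes ⇒ quick quick mul S L likes likes   [S → S L]
quick quick mul S L likes likes ⇒ quick quick mul S L L likes likes   [S → S L]
quick quick mul S L L likes likes ⇒ quick quick mul two L L likes likes   [S → two]
quick quick mul two L L likes likes ⇒ quick quick mul two quick two L likes likes   [L → quick two]
quick quick mul two quick two L likes likes ⇒ quick quick mul two quick two quick quick mul likes likes   [L → quick quick mul]

S ⇒ S L ⇒ L L ⇒ quick quick mul L ⇒ quick quick mul S likes ⇒ quick quick mul L likes ⇒ quick quick mul S likes likes ⇒ quick quick mul S L likes likes ⇒ quick quick mul S L L likes likes ⇒ quick quick mul two L L likes likes ⇒ quick quick mul two quick two L likes likes ⇒ quick quick mul two quick two quick quick mul likes likes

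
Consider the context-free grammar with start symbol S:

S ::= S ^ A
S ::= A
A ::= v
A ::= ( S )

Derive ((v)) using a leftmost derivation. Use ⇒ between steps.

S ⇒ A ⇒ (S) ⇒ (A) ⇒ ((S)) ⇒ ((A)) ⇒ ((v))

S ⇒ A   [S ::= A]
A ⇒ (S)   [A ::= ( S )]
(S) ⇒ (A)   [S ::= A]
(A) ⇒ ((S))   [A ::= ( S )]
((S)) ⇒ ((A))   [S ::= A]
((A)) ⇒ ((v))   [A ::= v]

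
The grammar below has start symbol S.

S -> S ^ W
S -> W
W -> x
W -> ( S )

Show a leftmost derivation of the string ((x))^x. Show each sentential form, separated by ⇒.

S ⇒ S^W   [S -> S ^ W]
S^W ⇒ W^W   [S -> W]
W^W ⇒ (S)^W   [W -> ( S )]
(S)^W ⇒ (W)^W   [S -> W]
(W)^W ⇒ ((S))^W   [W -> ( S )]
((S))^W ⇒ ((W))^W   [S -> W]
((W))^W ⇒ ((x))^W   [W -> x]
((x))^W ⇒ ((x))^x   [W -> x]

S ⇒ S^W ⇒ W^W ⇒ (S)^W ⇒ (W)^W ⇒ ((S))^W ⇒ ((W))^W ⇒ ((x))^W ⇒ ((x))^x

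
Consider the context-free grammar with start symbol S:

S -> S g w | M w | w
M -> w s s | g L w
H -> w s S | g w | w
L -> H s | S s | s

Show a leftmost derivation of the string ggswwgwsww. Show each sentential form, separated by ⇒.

S ⇒ Mw ⇒ gLww ⇒ gSsww ⇒ gSgwsww ⇒ gMwgwsww ⇒ ggLwwgwsww ⇒ ggswwgwsww

S ⇒ Mw   [S -> M w]
Mw ⇒ gLww   [M -> g L w]
gLww ⇒ gSsww   [L -> S s]
gSsww ⇒ gSgwsww   [S -> S g w]
gSgwsww ⇒ gMwgwsww   [S -> M w]
gMwgwsww ⇒ ggLwwgwsww   [M -> g L w]
ggLwwgwsww ⇒ ggswwgwsww   [L -> s]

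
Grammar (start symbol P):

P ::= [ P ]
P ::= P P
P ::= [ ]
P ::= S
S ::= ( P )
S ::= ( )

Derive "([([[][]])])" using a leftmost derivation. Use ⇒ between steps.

P ⇒ S ⇒ (P) ⇒ ([P]) ⇒ ([S]) ⇒ ([(P)]) ⇒ ([([P])]) ⇒ ([([PP])]) ⇒ ([([[]P])]) ⇒ ([([[][]])])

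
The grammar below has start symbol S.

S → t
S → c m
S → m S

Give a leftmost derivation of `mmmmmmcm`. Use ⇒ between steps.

S ⇒ mS ⇒ mmS ⇒ mmmS ⇒ mmmmS ⇒ mmmmmS ⇒ mmmmmmS ⇒ mmmmmmcm

S ⇒ mS   [S → m S]
mS ⇒ mmS   [S → m S]
mmS ⇒ mmmS   [S → m S]
mmmS ⇒ mmmmS   [S → m S]
mmmmS ⇒ mmmmmS   [S → m S]
mmmmmS ⇒ mmmmmmS   [S → m S]
mmmmmmS ⇒ mmmmmmcm   [S → c m]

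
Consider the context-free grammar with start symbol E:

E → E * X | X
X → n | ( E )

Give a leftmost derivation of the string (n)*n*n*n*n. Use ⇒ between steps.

E ⇒ E*X   [E → E * X]
E*X ⇒ E*X*X   [E → E * X]
E*X*X ⇒ E*X*X*X   [E → E * X]
E*X*X*X ⇒ E*X*X*X*X   [E → E * X]
E*X*X*X*X ⇒ X*X*X*X*X   [E → X]
X*X*X*X*X ⇒ (E)*X*X*X*X   [X → ( E )]
(E)*X*X*X*X ⇒ (X)*X*X*X*X   [E → X]
(X)*X*X*X*X ⇒ (n)*X*X*X*X   [X → n]
(n)*X*X*X*X ⇒ (n)*n*X*X*X   [X → n]
(n)*n*X*X*X ⇒ (n)*n*n*X*X   [X → n]
(n)*n*n*X*X ⇒ (n)*n*n*n*X   [X → n]
(n)*n*n*n*X ⇒ (n)*n*n*n*n   [X → n]

E⇒E*X⇒E*X*X⇒E*X*X*X⇒E*X*X*X*X⇒X*X*X*X*X⇒(E)*X*X*X*X⇒(X)*X*X*X*X⇒(n)*X*X*X*X⇒(n)*n*X*X*X⇒(n)*n*n*X*X⇒(n)*n*n*n*X⇒(n)*n*n*n*n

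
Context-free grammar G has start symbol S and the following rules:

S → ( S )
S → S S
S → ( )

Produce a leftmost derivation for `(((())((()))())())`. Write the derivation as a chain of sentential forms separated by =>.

S => (S)   [S → ( S )]
(S) => (SS)   [S → S S]
(SS) => ((S)S)   [S → ( S )]
((S)S) => ((SS)S)   [S → S S]
((SS)S) => ((SSS)S)   [S → S S]
((SSS)S) => (((S)SS)S)   [S → ( S )]
(((S)SS)S) => (((())SS)S)   [S → ( )]
(((())SS)S) => (((())(S)S)S)   [S → ( S )]
(((())(S)S)S) => (((())((S))S)S)   [S → ( S )]
(((())((S))S)S) => (((())((()))S)S)   [S → ( )]
(((())((()))S)S) => (((())((()))())S)   [S → ( )]
(((())((()))())S) => (((())((()))())())   [S → ( )]

S=>(S)=>(SS)=>((S)S)=>((SS)S)=>((SSS)S)=>(((S)SS)S)=>(((())SS)S)=>(((())(S)S)S)=>(((())((S))S)S)=>(((())((()))S)S)=>(((())((()))())S)=>(((())((()))())())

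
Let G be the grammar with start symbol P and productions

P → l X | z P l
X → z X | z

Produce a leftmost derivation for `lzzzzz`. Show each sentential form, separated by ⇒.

P ⇒ lX   [P → l X]
lX ⇒ lzX   [X → z X]
lzX ⇒ lzzX   [X → z X]
lzzX ⇒ lzzzX   [X → z X]
lzzzX ⇒ lzzzzX   [X → z X]
lzzzzX ⇒ lzzzzz   [X → z]

P⇒lX⇒lzX⇒lzzX⇒lzzzX⇒lzzzzX⇒lzzzzz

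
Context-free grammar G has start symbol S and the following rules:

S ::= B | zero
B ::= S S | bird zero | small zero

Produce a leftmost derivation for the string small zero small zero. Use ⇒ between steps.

S ⇒ B ⇒ S S ⇒ B S ⇒ small zero S ⇒ small zero B ⇒ small zero small zero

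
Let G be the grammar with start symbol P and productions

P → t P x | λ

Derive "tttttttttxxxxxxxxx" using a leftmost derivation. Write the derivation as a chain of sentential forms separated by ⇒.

P ⇒ tPx ⇒ ttPxx ⇒ tttPxxx ⇒ ttttPxxxx ⇒ tttttPxxxxx ⇒ ttttttPxxxxxx ⇒ tttttttPxxxxxxx ⇒ ttttttttPxxxxxxxx ⇒ tttttttttPxxxxxxxxx ⇒ tttttttttxxxxxxxxx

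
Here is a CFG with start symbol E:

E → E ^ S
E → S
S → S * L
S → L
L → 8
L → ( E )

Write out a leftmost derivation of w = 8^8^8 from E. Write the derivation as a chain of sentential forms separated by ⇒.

E ⇒ E^S   [E → E ^ S]
E^S ⇒ E^S^S   [E → E ^ S]
E^S^S ⇒ S^S^S   [E → S]
S^S^S ⇒ L^S^S   [S → L]
L^S^S ⇒ 8^S^S   [L → 8]
8^S^S ⇒ 8^L^S   [S → L]
8^L^S ⇒ 8^8^S   [L → 8]
8^8^S ⇒ 8^8^L   [S → L]
8^8^L ⇒ 8^8^8   [L → 8]

E ⇒ E^S ⇒ E^S^S ⇒ S^S^S ⇒ L^S^S ⇒ 8^S^S ⇒ 8^L^S ⇒ 8^8^S ⇒ 8^8^L ⇒ 8^8^8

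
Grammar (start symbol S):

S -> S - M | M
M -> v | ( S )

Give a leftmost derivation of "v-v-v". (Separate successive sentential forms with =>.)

S=>S-M=>S-M-M=>M-M-M=>v-M-M=>v-v-M=>v-v-v

S => S-M   [S -> S - M]
S-M => S-M-M   [S -> S - M]
S-M-M => M-M-M   [S -> M]
M-M-M => v-M-M   [M -> v]
v-M-M => v-v-M   [M -> v]
v-v-M => v-v-v   [M -> v]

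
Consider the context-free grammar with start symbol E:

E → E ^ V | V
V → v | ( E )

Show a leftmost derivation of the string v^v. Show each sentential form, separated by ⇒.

E ⇒ E^V ⇒ V^V ⇒ v^V ⇒ v^v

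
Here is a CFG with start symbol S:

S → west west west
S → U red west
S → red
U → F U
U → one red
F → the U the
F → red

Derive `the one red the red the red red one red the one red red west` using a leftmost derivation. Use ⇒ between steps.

S ⇒ U red west ⇒ F U red west ⇒ the U the U red west ⇒ the one red the U red west ⇒ the one red the F U red west ⇒ the one red the red U red west ⇒ the one red the red F U red west ⇒ the one red the red the U the U red west ⇒ the one red the red the F U the U red west ⇒ the one red the red the red U the U red west ⇒ the one red the red the red F U the U red west ⇒ the one red the red the red red U the U red west ⇒ the one red the red the red red one red the U red west ⇒ the one red the red the red red one red the one red red west

S ⇒ U red west   [S → U red west]
U red west ⇒ F U red west   [U → F U]
F U red west ⇒ the U the U red west   [F → the U the]
the U the U red west ⇒ the one red the U red west   [U → one red]
the one red the U red west ⇒ the one red the F U red west   [U → F U]
the one red the F U red west ⇒ the one red the red U red west   [F → red]
the one red the red U red west ⇒ the one red the red F U red west   [U → F U]
the one red the red F U red west ⇒ the one red the red the U the U red west   [F → the U the]
the one red the red the U the U red west ⇒ the one red the red the F U the U red west   [U → F U]
the one red the red the F U the U red west ⇒ the one red the red the red U the U red west   [F → red]
the one red the red the red U the U red west ⇒ the one red the red the red F U the U red west   [U → F U]
the one red the red the red F U the U red west ⇒ the one red the red the red red U the U red west   [F → red]
the one red the red the red red U the U red west ⇒ the one red the red the red red one red the U red west   [U → one red]
the one red the red the red red one red the U red west ⇒ the one red the red the red red one red the one red red west   [U → one red]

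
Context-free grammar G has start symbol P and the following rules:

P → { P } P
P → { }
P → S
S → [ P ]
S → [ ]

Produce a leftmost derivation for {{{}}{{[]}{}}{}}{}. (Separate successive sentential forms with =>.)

P=>{P}P=>{{P}P}P=>{{{}}P}P=>{{{}}{P}P}P=>{{{}}{{P}P}P}P=>{{{}}{{S}P}P}P=>{{{}}{{[]}P}P}P=>{{{}}{{[]}{}}P}P=>{{{}}{{[]}{}}{}}P=>{{{}}{{[]}{}}{}}{}

P => {P}P   [P → { P } P]
{P}P => {{P}P}P   [P → { P } P]
{{P}P}P => {{{}}P}P   [P → { }]
{{{}}P}P => {{{}}{P}P}P   [P → { P } P]
{{{}}{P}P}P => {{{}}{{P}P}P}P   [P → { P } P]
{{{}}{{P}P}P}P => {{{}}{{S}P}P}P   [P → S]
{{{}}{{S}P}P}P => {{{}}{{[]}P}P}P   [S → [ ]]
{{{}}{{[]}P}P}P => {{{}}{{[]}{}}P}P   [P → { }]
{{{}}{{[]}{}}P}P => {{{}}{{[]}{}}{}}P   [P → { }]
{{{}}{{[]}{}}{}}P => {{{}}{{[]}{}}{}}{}   [P → { }]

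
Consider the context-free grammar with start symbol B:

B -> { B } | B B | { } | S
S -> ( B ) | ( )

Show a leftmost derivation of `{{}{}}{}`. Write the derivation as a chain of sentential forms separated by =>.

B => BB => {B}B => {BB}B => {{}B}B => {{}{}}B => {{}{}}{}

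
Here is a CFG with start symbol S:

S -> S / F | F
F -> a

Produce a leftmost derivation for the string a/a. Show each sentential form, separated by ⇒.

S ⇒ S/F   [S -> S / F]
S/F ⇒ F/F   [S -> F]
F/F ⇒ a/F   [F -> a]
a/F ⇒ a/a   [F -> a]

S⇒S/F⇒F/F⇒a/F⇒a/a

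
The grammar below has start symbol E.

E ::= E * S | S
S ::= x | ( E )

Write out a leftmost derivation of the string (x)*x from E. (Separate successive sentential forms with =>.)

E=>E*S=>S*S=>(E)*S=>(S)*S=>(x)*S=>(x)*x

E => E*S   [E ::= E * S]
E*S => S*S   [E ::= S]
S*S => (E)*S   [S ::= ( E )]
(E)*S => (S)*S   [E ::= S]
(S)*S => (x)*S   [S ::= x]
(x)*S => (x)*x   [S ::= x]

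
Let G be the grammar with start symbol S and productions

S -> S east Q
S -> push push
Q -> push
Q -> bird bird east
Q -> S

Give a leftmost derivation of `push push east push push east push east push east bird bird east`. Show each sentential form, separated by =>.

S => S east Q => S east Q east Q => S east Q east Q east Q => push push east Q east Q east Q => push push east S east Q east Q => push push east S east Q east Q east Q => push push east push push east Q east Q east Q => push push east push push east push east Q east Q => push push east push push east push east push east Q => push push east push push east push east push east bird bird east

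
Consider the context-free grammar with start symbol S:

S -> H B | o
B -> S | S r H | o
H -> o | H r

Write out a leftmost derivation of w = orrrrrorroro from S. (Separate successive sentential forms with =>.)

S => HB   [S -> H B]
HB => HrB   [H -> H r]
HrB => HrrB   [H -> H r]
HrrB => HrrrB   [H -> H r]
HrrrB => HrrrrB   [H -> H r]
HrrrrB => HrrrrrB   [H -> H r]
HrrrrrB => orrrrrB   [H -> o]
orrrrrB => orrrrrSrH   [B -> S r H]
orrrrrSrH => orrrrrHBrH   [S -> H B]
orrrrrHBrH => orrrrrHrBrH   [H -> H r]
orrrrrHrBrH => orrrrrHrrBrH   [H -> H r]
orrrrrHrrBrH => orrrrrorrBrH   [H -> o]
orrrrrorrBrH => orrrrrorrorH   [B -> o]
orrrrrorrorH => orrrrrorroro   [H -> o]

S => HB => HrB => HrrB => HrrrB => HrrrrB => HrrrrrB => orrrrrB => orrrrrSrH => orrrrrHBrH => orrrrrHrBrH => orrrrrHrrBrH => orrrrrorrBrH => orrrrrorrorH => orrrrrorroro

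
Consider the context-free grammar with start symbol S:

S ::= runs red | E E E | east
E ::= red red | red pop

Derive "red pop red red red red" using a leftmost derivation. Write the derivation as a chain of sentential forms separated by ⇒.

S ⇒ E E E ⇒ red pop E E ⇒ red pop red red E ⇒ red pop red red red red

S ⇒ E E E   [S ::= E E E]
E E E ⇒ red pop E E   [E ::= red pop]
red pop E E ⇒ red pop red red E   [E ::= red red]
red pop red red E ⇒ red pop red red red red   [E ::= red red]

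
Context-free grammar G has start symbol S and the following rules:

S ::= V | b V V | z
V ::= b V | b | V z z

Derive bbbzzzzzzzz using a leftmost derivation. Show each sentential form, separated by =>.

S => V   [S ::= V]
V => Vzz   [V ::= V z z]
Vzz => bVzz   [V ::= b V]
bVzz => bVzzzz   [V ::= V z z]
bVzzzz => bVzzzzzz   [V ::= V z z]
bVzzzzzz => bVzzzzzzzz   [V ::= V z z]
bVzzzzzzzz => bbVzzzzzzzz   [V ::= b V]
bbVzzzzzzzz => bbbzzzzzzzz   [V ::= b]

S => V => Vzz => bVzz => bVzzzz => bVzzzzzz => bVzzzzzzzz => bbVzzzzzzzz => bbbzzzzzzzz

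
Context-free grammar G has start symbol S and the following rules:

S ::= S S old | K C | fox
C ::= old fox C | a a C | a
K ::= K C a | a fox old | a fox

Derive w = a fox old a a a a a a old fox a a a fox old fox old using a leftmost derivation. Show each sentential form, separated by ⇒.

S ⇒ S S old   [S ::= S S old]
S S old ⇒ S S old S old   [S ::= S S old]
S S old S old ⇒ K C S old S old   [S ::= K C]
K C S old S old ⇒ K C a C S old S old   [K ::= K C a]
K C a C S old S old ⇒ K C a C a C S old S old   [K ::= K C a]
K C a C a C S old S old ⇒ a fox old C a C a C S old S old   [K ::= a fox old]
a fox old C a C a C S old S old ⇒ a fox old a a C a C S old S old   [C ::= a]
a fox old a a C a C S old S old ⇒ a fox old a a a a C a C S old S old   [C ::= a a C]
a fox old a a a a C a C S old S old ⇒ a fox old a a a a a a C a C S old S old   [C ::= a a C]
a fox old a a a a a a C a C S old S old ⇒ a fox old a a a a a a old fox C a C S old S old   [C ::= old fox C]
a fox old a a a a a a old fox C a C S old S old ⇒ a fox old a a a a a a old fox a a C S old S old   [C ::= a]
a fox old a a a a a a old fox a a C S old S old ⇒ a fox old a a a a a a old fox a a a S old S old   [C ::= a]
a fox old a a a a a a old fox a a a S old S old ⇒ a fox old a a a a a a old fox a a a fox old S old   [S ::= fox]
a fox old a a a a a a old fox a a a fox old S old ⇒ a fox old a a a a a a old fox a a a fox old fox old   [S ::= fox]

S ⇒ S S old ⇒ S S old S old ⇒ K C S old S old ⇒ K C a C S old S old ⇒ K C a C a C S old S old ⇒ a fox old C a C a C S old S old ⇒ a fox old a a C a C S old S old ⇒ a fox old a a a a C a C S old S old ⇒ a fox old a a a a a a C a C S old S old ⇒ a fox old a a a a a a old fox C a C S old S old ⇒ a fox old a a a a a a old fox a a C S old S old ⇒ a fox old a a a a a a old fox a a a S old S old ⇒ a fox old a a a a a a old fox a a a fox old S old ⇒ a fox old a a a a a a old fox a a a fox old fox old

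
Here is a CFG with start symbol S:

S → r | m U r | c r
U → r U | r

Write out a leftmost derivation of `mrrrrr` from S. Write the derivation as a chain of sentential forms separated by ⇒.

S ⇒ mUr ⇒ mrUr ⇒ mrrUr ⇒ mrrrUr ⇒ mrrrrr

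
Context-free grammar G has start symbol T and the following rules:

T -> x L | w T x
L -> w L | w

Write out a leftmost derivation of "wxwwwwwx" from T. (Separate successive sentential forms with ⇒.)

T⇒wTx⇒wxLx⇒wxwLx⇒wxwwLx⇒wxwwwLx⇒wxwwwwLx⇒wxwwwwwx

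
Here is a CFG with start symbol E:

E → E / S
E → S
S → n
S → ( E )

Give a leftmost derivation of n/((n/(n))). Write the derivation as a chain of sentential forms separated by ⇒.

E⇒E/S⇒S/S⇒n/S⇒n/(E)⇒n/(S)⇒n/((E))⇒n/((E/S))⇒n/((S/S))⇒n/((n/S))⇒n/((n/(E)))⇒n/((n/(S)))⇒n/((n/(n)))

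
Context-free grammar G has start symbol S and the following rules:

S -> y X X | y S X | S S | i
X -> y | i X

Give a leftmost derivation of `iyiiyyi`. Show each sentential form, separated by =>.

S => SS   [S -> S S]
SS => iS   [S -> i]
iS => iSS   [S -> S S]
iSS => iyXXS   [S -> y X X]
iyXXS => iyiXXS   [X -> i X]
iyiXXS => iyiiXXS   [X -> i X]
iyiiXXS => iyiiyXS   [X -> y]
iyiiyXS => iyiiyyS   [X -> y]
iyiiyyS => iyiiyyi   [S -> i]

S => SS => iS => iSS => iyXXS => iyiXXS => iyiiXXS => iyiiyXS => iyiiyyS => iyiiyyi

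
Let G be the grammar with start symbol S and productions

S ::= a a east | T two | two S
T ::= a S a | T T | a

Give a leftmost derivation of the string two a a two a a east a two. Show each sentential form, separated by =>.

S => two S => two T two => two T T two => two a T two => two a a S a two => two a a two S a two => two a a two a a east a two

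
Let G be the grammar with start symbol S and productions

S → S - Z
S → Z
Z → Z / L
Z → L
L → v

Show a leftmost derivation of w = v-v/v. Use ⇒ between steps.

S ⇒ S-Z ⇒ Z-Z ⇒ L-Z ⇒ v-Z ⇒ v-Z/L ⇒ v-L/L ⇒ v-v/L ⇒ v-v/v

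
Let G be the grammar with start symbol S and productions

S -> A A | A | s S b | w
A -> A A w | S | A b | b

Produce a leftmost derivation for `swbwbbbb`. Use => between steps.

S => sSb   [S -> s S b]
sSb => sAb   [S -> A]
sAb => sAbb   [A -> A b]
sAbb => sSbb   [A -> S]
sSbb => sAAbb   [S -> A A]
sAAbb => sAAwAbb   [A -> A A w]
sAAwAbb => sSAwAbb   [A -> S]
sSAwAbb => swAwAbb   [S -> w]
swAwAbb => swbwAbb   [A -> b]
swbwAbb => swbwSbb   [A -> S]
swbwSbb => swbwAAbb   [S -> A A]
swbwAAbb => swbwbAbb   [A -> b]
swbwbAbb => swbwbbbb   [A -> b]

S => sSb => sAb => sAbb => sSbb => sAAbb => sAAwAbb => sSAwAbb => swAwAbb => swbwAbb => swbwSbb => swbwAAbb => swbwbAbb => swbwbbbb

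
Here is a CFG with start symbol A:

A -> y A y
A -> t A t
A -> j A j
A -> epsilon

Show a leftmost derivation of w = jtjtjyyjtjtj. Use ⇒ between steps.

A⇒jAj⇒jtAtj⇒jtjAjtj⇒jtjtAtjtj⇒jtjtjAjtjtj⇒jtjtjyAyjtjtj⇒jtjtjyyjtjtj

A ⇒ jAj   [A -> j A j]
jAj ⇒ jtAtj   [A -> t A t]
jtAtj ⇒ jtjAjtj   [A -> j A j]
jtjAjtj ⇒ jtjtAtjtj   [A -> t A t]
jtjtAtjtj ⇒ jtjtjAjtjtj   [A -> j A j]
jtjtjAjtjtj ⇒ jtjtjyAyjtjtj   [A -> y A y]
jtjtjyAyjtjtj ⇒ jtjtjyyjtjtj   [A -> epsilon]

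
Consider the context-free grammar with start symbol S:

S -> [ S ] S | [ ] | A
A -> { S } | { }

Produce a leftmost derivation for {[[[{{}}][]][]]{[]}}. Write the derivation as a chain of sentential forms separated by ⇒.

S ⇒ A   [S -> A]
A ⇒ {S}   [A -> { S }]
{S} ⇒ {[S]S}   [S -> [ S ] S]
{[S]S} ⇒ {[[S]S]S}   [S -> [ S ] S]
{[[S]S]S} ⇒ {[[[S]S]S]S}   [S -> [ S ] S]
{[[[S]S]S]S} ⇒ {[[[A]S]S]S}   [S -> A]
{[[[A]S]S]S} ⇒ {[[[{S}]S]S]S}   [A -> { S }]
{[[[{S}]S]S]S} ⇒ {[[[{A}]S]S]S}   [S -> A]
{[[[{A}]S]S]S} ⇒ {[[[{{}}]S]S]S}   [A -> { }]
{[[[{{}}]S]S]S} ⇒ {[[[{{}}][]]S]S}   [S -> [ ]]
{[[[{{}}][]]S]S} ⇒ {[[[{{}}][]][]]S}   [S -> [ ]]
{[[[{{}}][]][]]S} ⇒ {[[[{{}}][]][]]A}   [S -> A]
{[[[{{}}][]][]]A} ⇒ {[[[{{}}][]][]]{S}}   [A -> { S }]
{[[[{{}}][]][]]{S}} ⇒ {[[[{{}}][]][]]{[]}}   [S -> [ ]]

S ⇒ A ⇒ {S} ⇒ {[S]S} ⇒ {[[S]S]S} ⇒ {[[[S]S]S]S} ⇒ {[[[A]S]S]S} ⇒ {[[[{S}]S]S]S} ⇒ {[[[{A}]S]S]S} ⇒ {[[[{{}}]S]S]S} ⇒ {[[[{{}}][]]S]S} ⇒ {[[[{{}}][]][]]S} ⇒ {[[[{{}}][]][]]A} ⇒ {[[[{{}}][]][]]{S}} ⇒ {[[[{{}}][]][]]{[]}}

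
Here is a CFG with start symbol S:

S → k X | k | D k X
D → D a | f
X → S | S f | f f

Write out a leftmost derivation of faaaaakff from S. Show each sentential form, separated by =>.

S => DkX   [S → D k X]
DkX => DakX   [D → D a]
DakX => DaakX   [D → D a]
DaakX => DaaakX   [D → D a]
DaaakX => DaaaakX   [D → D a]
DaaaakX => DaaaaakX   [D → D a]
DaaaaakX => faaaaakX   [D → f]
faaaaakX => faaaaakff   [X → f f]

S=>DkX=>DakX=>DaakX=>DaaakX=>DaaaakX=>DaaaaakX=>faaaaakX=>faaaaakff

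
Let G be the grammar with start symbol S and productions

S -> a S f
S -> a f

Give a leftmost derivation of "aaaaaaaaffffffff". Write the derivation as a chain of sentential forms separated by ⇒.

S ⇒ aSf ⇒ aaSff ⇒ aaaSfff ⇒ aaaaSffff ⇒ aaaaaSfffff ⇒ aaaaaaSffffff ⇒ aaaaaaaSfffffff ⇒ aaaaaaaaffffffff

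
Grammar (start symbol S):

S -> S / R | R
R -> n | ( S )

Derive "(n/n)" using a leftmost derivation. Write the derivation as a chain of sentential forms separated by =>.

S => R   [S -> R]
R => (S)   [R -> ( S )]
(S) => (S/R)   [S -> S / R]
(S/R) => (R/R)   [S -> R]
(R/R) => (n/R)   [R -> n]
(n/R) => (n/n)   [R -> n]

S => R => (S) => (S/R) => (R/R) => (n/R) => (n/n)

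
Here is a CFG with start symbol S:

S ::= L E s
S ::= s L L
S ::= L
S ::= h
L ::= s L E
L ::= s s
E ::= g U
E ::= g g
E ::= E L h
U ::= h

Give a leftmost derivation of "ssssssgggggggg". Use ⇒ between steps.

S ⇒ L ⇒ sLE ⇒ ssLEE ⇒ sssLEEE ⇒ ssssLEEEE ⇒ ssssssEEEE ⇒ ssssssggEEE ⇒ ssssssggggEE ⇒ ssssssggggggE ⇒ ssssssgggggggg

S ⇒ L   [S ::= L]
L ⇒ sLE   [L ::= s L E]
sLE ⇒ ssLEE   [L ::= s L E]
ssLEE ⇒ sssLEEE   [L ::= s L E]
sssLEEE ⇒ ssssLEEEE   [L ::= s L E]
ssssLEEEE ⇒ ssssssEEEE   [L ::= s s]
ssssssEEEE ⇒ ssssssggEEE   [E ::= g g]
ssssssggEEE ⇒ ssssssggggEE   [E ::= g g]
ssssssggggEE ⇒ ssssssggggggE   [E ::= g g]
ssssssggggggE ⇒ ssssssgggggggg   [E ::= g g]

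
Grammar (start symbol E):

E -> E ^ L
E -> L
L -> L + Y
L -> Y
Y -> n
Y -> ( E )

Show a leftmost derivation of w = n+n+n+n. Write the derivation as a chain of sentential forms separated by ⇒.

E ⇒ L ⇒ L+Y ⇒ L+Y+Y ⇒ L+Y+Y+Y ⇒ Y+Y+Y+Y ⇒ n+Y+Y+Y ⇒ n+n+Y+Y ⇒ n+n+n+Y ⇒ n+n+n+n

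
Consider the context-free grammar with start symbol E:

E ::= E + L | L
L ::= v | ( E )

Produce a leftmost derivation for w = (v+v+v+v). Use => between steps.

E => L => (E) => (E+L) => (E+L+L) => (E+L+L+L) => (L+L+L+L) => (v+L+L+L) => (v+v+L+L) => (v+v+v+L) => (v+v+v+v)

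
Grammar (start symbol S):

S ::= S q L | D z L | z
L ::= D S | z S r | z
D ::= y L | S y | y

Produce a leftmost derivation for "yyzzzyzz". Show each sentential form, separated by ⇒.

S⇒DzL⇒SyzL⇒DzLyzL⇒yLzLyzL⇒yDSzLyzL⇒yySzLyzL⇒yyzzLyzL⇒yyzzzyzL⇒yyzzzyzz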